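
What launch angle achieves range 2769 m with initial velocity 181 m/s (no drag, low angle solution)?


sin(2*theta) = R*g/v0^2 = 2769*9.81/181^2 = 0.829153, theta = arcsin(0.829153)/2 = 28.01°

28.01 degrees


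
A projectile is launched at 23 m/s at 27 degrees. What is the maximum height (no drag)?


H = (v0*sin(theta))^2 / (2g) = (23*sin(27°))^2 / (2*9.81) = 5.557 m

5.557 m


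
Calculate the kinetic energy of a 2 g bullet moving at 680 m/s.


E = 0.5*m*v^2 = 0.5*0.002*680^2 = 462.4 J

462.4 J


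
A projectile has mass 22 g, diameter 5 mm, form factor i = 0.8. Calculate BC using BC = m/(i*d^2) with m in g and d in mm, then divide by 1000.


BC = m/(i*d^2*1000) = 22/(0.8 * 5^2 * 1000) = 0.0011

0.0011


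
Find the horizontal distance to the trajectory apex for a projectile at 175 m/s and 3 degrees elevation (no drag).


R = v0^2*sin(2*theta)/g = 175^2*sin(2*3°)/9.81 = 326.318 m
apex_dist = R/2 = 326.318/2 = 163.2 m

163.2 m


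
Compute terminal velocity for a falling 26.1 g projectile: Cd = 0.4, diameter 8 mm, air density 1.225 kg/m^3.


A = pi*(d/2)^2 = pi*(8/2000)^2 = 5.02655e-05 m^2
vt = sqrt(2mg/(Cd*rho*A)) = sqrt(2*0.0261*9.81/(0.4 * 1.225 * 5.02655e-05)) = 144.2 m/s

144.2 m/s


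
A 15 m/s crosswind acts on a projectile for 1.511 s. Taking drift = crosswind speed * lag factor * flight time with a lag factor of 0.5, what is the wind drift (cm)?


drift = v_wind * lag * t = 15 * 0.5 * 1.511 = 11.3325 m ≈ 1133 cm

1133 cm


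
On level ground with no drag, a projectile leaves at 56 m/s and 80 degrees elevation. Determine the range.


R = v0^2 * sin(2*theta) / g = 56^2 * sin(2*80°) / 9.81 = 109.3 m

109.3 m


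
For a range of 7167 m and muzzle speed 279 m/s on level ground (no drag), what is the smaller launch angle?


sin(2*theta) = R*g/v0^2 = 7167*9.81/279^2 = 0.903229, theta = arcsin(0.903229)/2 = 32.29°

32.29 degrees


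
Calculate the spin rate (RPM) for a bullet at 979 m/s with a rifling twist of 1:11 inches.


twist_m = 11*0.0254 = 0.2794 m
spin = v/twist = 979/0.2794 = 3503.937 rev/s
RPM = spin*60 = 3503.937*60 ≈ 210236 RPM

210236 RPM


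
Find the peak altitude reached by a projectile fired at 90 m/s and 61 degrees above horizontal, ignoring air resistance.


H = (v0*sin(theta))^2 / (2g) = (90*sin(61°))^2 / (2*9.81) = 315.8 m

315.8 m


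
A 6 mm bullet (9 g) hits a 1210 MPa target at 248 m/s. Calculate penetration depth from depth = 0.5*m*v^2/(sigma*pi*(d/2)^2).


A = pi*(d/2)^2 = pi*(6/2)^2 = 28.2743 mm^2
E = 0.5*m*v^2 = 0.5*0.009*248^2 = 276.768 J
depth = E/(sigma*A) = 276.768 J / (1210 MPa * 28.2743 mm^2) = 276.768/(1210 * 28.2743) m = 0.00808981 m ≈ 8.09 mm

8.09 mm


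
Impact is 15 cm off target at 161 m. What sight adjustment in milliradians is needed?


1 mrad subtends 1 cm per 10 m of range, so adj = error_cm / (dist_m / 10) = 15 / (161/10) = 0.9317 mrad

0.9317 mrad


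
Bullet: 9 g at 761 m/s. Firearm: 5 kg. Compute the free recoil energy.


v_r = m_p*v_p/m_gun = 0.009*761/5 = 1.3698 m/s, E_r = 0.5*m_gun*v_r^2 = 0.5*5*1.3698^2 = 4.691 J

4.691 J


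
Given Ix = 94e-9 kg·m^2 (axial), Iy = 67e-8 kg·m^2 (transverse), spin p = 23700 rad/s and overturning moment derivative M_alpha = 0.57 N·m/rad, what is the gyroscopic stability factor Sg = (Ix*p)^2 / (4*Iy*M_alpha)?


Sg = Ix^2 * p^2 / (4 * Iy * M_alpha) = (94e-9)^2 * 23700^2 / (4 * 67e-8 * 0.57) = 3.249

3.249


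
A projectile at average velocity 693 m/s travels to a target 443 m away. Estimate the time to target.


t = d/v = 443/693 = 0.6392 s

0.6392 s


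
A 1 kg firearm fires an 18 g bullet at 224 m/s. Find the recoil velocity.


v_recoil = m_p * v_p / m_gun = 0.018 * 224 / 1 = 4.032 m/s

4.032 m/s


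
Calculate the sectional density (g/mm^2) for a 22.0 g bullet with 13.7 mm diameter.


SD = m/d^2 = 22.0/13.7^2 = 0.1172 g/mm^2

0.1172 g/mm^2


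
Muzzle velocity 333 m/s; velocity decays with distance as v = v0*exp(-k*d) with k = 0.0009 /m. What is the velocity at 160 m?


v = v0*exp(-k*d) = 333*exp(-0.0009*160) = 288.3 m/s

288.3 m/s


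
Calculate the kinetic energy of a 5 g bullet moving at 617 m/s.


E = 0.5*m*v^2 = 0.5*0.005*617^2 = 951.7 J

951.7 J


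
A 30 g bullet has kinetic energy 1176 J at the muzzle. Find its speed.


v = sqrt(2*E/m) = sqrt(2*1176/0.03) = 280 m/s

280 m/s


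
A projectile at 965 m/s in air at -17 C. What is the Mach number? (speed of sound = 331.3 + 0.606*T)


a = 331.3 + 0.606*(-17) = 320.998 m/s
M = v/a = 965/320.998 = 3.006

3.006


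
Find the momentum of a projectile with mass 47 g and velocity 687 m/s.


p = m*v = 0.047*687 = 32.29 kg·m/s

32.29 kg·m/s


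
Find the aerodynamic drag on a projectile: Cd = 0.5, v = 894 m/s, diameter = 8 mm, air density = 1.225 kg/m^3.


A = pi*(d/2)^2 = pi*(8/2000)^2 = 5.02655e-05 m^2
Fd = 0.5*Cd*rho*A*v^2 = 0.5*0.5*1.225*5.02655e-05*894^2 = 12.3 N

12.3 N


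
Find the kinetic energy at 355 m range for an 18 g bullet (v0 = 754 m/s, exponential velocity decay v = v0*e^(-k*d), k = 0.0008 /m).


v = v0*exp(-k*d) = 754*exp(-0.0008*355) = 567.586 m/s
E = 0.5*m*v^2 = 0.5*0.018*567.586^2 = 2899 J

2899 J


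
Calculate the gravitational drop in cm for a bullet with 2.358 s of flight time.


drop = 0.5*g*t^2 = 0.5*9.81*2.358^2 = 27.2726 m ≈ 2727 cm

2727 cm


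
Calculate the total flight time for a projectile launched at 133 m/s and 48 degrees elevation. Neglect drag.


T = 2*v0*sin(theta)/g = 2*133*sin(48°)/9.81 = 20.15 s

20.15 s


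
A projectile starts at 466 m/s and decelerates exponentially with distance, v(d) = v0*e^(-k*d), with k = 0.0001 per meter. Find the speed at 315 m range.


v = v0*exp(-k*d) = 466*exp(-0.0001*315) = 451.5 m/s

451.5 m/s


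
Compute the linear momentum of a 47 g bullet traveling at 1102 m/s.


p = m*v = 0.047*1102 = 51.79 kg·m/s

51.79 kg·m/s


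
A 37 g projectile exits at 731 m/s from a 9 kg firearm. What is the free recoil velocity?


v_recoil = m_p * v_p / m_gun = 0.037 * 731 / 9 = 3.005 m/s

3.005 m/s


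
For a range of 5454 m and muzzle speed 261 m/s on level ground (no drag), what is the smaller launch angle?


sin(2*theta) = R*g/v0^2 = 5454*9.81/261^2 = 0.785422, theta = arcsin(0.785422)/2 = 25.88°

25.88 degrees


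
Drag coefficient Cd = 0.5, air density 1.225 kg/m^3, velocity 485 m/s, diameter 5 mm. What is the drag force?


A = pi*(d/2)^2 = pi*(5/2000)^2 = 1.96350e-05 m^2
Fd = 0.5*Cd*rho*A*v^2 = 0.5*0.5*1.225*1.96350e-05*485^2 = 1.414 N

1.414 N


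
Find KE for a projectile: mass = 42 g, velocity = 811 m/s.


E = 0.5*m*v^2 = 0.5*0.042*811^2 = 13812 J

13812 J


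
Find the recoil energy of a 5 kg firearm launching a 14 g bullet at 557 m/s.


v_r = m_p*v_p/m_gun = 0.014*557/5 = 1.5596 m/s, E_r = 0.5*m_gun*v_r^2 = 0.5*5*1.5596^2 = 6.081 J

6.081 J


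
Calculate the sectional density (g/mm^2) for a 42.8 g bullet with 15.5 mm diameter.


SD = m/d^2 = 42.8/15.5^2 = 0.1781 g/mm^2

0.1781 g/mm^2


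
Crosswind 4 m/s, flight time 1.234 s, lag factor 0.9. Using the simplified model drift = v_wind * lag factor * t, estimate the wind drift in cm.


drift = v_wind * lag * t = 4 * 0.9 * 1.234 = 4.4424 m ≈ 444.2 cm

444.2 cm


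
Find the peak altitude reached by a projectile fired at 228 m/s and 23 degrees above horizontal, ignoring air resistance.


H = (v0*sin(theta))^2 / (2g) = (228*sin(23°))^2 / (2*9.81) = 404.5 m

404.5 m


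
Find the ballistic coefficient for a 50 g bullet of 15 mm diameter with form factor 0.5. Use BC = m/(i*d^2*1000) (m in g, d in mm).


BC = m/(i*d^2*1000) = 50/(0.5 * 15^2 * 1000) = 0.0004444

0.0004444


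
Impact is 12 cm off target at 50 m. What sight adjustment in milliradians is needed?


1 mrad subtends 1 cm per 10 m of range, so adj = error_cm / (dist_m / 10) = 12 / (50/10) = 2.4 mrad

2.4 mrad


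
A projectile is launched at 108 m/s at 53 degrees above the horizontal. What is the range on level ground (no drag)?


R = v0^2 * sin(2*theta) / g = 108^2 * sin(2*53°) / 9.81 = 1143 m

1143 m


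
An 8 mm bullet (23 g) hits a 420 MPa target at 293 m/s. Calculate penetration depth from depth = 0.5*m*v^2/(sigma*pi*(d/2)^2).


A = pi*(d/2)^2 = pi*(8/2)^2 = 50.2655 mm^2
E = 0.5*m*v^2 = 0.5*0.023*293^2 = 987.264 J
depth = E/(sigma*A) = 987.264 J / (420 MPa * 50.2655 mm^2) = 987.264/(420 * 50.2655) m = 0.0467642 m ≈ 46.76 mm

46.76 mm


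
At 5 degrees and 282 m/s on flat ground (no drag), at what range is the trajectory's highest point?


R = v0^2*sin(2*theta)/g = 282^2*sin(2*5°)/9.81 = 1407.67 m
apex_dist = R/2 = 1407.67/2 = 703.8 m

703.8 m


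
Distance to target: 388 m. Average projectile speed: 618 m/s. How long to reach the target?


t = d/v = 388/618 = 0.6278 s

0.6278 s


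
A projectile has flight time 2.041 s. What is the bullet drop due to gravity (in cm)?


drop = 0.5*g*t^2 = 0.5*9.81*2.041^2 = 20.4327 m ≈ 2043 cm

2043 cm


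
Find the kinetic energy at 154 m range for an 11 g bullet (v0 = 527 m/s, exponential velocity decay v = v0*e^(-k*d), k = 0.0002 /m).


v = v0*exp(-k*d) = 527*exp(-0.0002*154) = 511.016 m/s
E = 0.5*m*v^2 = 0.5*0.011*511.016^2 = 1436 J

1436 J


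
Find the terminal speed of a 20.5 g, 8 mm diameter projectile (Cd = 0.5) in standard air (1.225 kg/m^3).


A = pi*(d/2)^2 = pi*(8/2000)^2 = 5.02655e-05 m^2
vt = sqrt(2mg/(Cd*rho*A)) = sqrt(2*0.0205*9.81/(0.5 * 1.225 * 5.02655e-05)) = 114.3 m/s

114.3 m/s


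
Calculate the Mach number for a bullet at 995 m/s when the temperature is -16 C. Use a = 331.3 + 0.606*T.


a = 331.3 + 0.606*(-16) = 321.604 m/s
M = v/a = 995/321.604 = 3.094

3.094


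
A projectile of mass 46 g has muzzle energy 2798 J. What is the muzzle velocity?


v = sqrt(2*E/m) = sqrt(2*2798/0.046) = 348.8 m/s

348.8 m/s


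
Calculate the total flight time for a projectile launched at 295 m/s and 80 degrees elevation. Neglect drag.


T = 2*v0*sin(theta)/g = 2*295*sin(80°)/9.81 = 59.23 s

59.23 s


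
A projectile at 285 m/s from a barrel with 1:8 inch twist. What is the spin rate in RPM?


twist_m = 8*0.0254 = 0.2032 m
spin = v/twist = 285/0.2032 = 1402.559 rev/s
RPM = spin*60 = 1402.559*60 ≈ 84154 RPM

84154 RPM


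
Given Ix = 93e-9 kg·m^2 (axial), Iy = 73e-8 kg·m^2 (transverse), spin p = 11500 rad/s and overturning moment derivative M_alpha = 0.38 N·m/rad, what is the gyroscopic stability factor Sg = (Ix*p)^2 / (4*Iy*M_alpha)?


Sg = Ix^2 * p^2 / (4 * Iy * M_alpha) = (93e-9)^2 * 11500^2 / (4 * 73e-8 * 0.38) = 1.031

1.031


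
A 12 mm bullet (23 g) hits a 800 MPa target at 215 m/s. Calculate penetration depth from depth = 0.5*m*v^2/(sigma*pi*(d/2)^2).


A = pi*(d/2)^2 = pi*(12/2)^2 = 113.097 mm^2
E = 0.5*m*v^2 = 0.5*0.023*215^2 = 531.587 J
depth = E/(sigma*A) = 531.587 J / (800 MPa * 113.097 mm^2) = 531.587/(800 * 113.097) m = 0.00587533 m ≈ 5.875 mm

5.875 mm


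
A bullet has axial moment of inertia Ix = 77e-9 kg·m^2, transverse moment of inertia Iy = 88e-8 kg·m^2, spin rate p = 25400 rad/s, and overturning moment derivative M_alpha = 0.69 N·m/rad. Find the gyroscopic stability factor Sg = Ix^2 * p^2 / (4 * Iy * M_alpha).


Sg = Ix^2 * p^2 / (4 * Iy * M_alpha) = (77e-9)^2 * 25400^2 / (4 * 88e-8 * 0.69) = 1.575

1.575


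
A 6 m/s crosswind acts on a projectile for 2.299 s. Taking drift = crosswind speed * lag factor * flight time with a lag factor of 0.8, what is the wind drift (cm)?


drift = v_wind * lag * t = 6 * 0.8 * 2.299 = 11.0352 m ≈ 1104 cm

1104 cm


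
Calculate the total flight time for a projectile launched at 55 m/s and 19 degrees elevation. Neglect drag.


T = 2*v0*sin(theta)/g = 2*55*sin(19°)/9.81 = 3.651 s

3.651 s


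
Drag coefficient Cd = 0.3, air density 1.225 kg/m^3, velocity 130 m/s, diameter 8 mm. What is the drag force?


A = pi*(d/2)^2 = pi*(8/2000)^2 = 5.02655e-05 m^2
Fd = 0.5*Cd*rho*A*v^2 = 0.5*0.3*1.225*5.02655e-05*130^2 = 0.1561 N

0.1561 N


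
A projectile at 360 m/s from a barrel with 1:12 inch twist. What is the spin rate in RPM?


twist_m = 12*0.0254 = 0.3048 m
spin = v/twist = 360/0.3048 = 1181.102 rev/s
RPM = spin*60 = 1181.102*60 ≈ 70866 RPM

70866 RPM


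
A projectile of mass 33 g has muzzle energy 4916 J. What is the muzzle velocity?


v = sqrt(2*E/m) = sqrt(2*4916/0.033) = 545.8 m/s

545.8 m/s


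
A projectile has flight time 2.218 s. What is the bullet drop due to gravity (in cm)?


drop = 0.5*g*t^2 = 0.5*9.81*2.218^2 = 24.1303 m ≈ 2413 cm

2413 cm


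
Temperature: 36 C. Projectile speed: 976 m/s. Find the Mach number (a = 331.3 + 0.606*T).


a = 331.3 + 0.606*(36) = 353.116 m/s
M = v/a = 976/353.116 = 2.764

2.764


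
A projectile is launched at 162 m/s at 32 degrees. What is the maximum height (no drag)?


H = (v0*sin(theta))^2 / (2g) = (162*sin(32°))^2 / (2*9.81) = 375.6 m

375.6 m


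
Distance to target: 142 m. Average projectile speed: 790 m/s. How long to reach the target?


t = d/v = 142/790 = 0.1797 s

0.1797 s


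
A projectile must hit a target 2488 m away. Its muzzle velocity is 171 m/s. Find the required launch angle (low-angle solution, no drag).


sin(2*theta) = R*g/v0^2 = 2488*9.81/171^2 = 0.834694, theta = arcsin(0.834694)/2 = 28.29°

28.29 degrees


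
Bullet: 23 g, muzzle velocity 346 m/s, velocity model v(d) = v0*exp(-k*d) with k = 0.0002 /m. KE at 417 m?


v = v0*exp(-k*d) = 346*exp(-0.0002*417) = 318.314 m/s
E = 0.5*m*v^2 = 0.5*0.023*318.314^2 = 1165 J

1165 J


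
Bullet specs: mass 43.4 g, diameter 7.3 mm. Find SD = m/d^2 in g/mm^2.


SD = m/d^2 = 43.4/7.3^2 = 0.8144 g/mm^2

0.8144 g/mm^2


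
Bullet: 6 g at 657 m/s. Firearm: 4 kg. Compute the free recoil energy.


v_r = m_p*v_p/m_gun = 0.006*657/4 = 0.9855 m/s, E_r = 0.5*m_gun*v_r^2 = 0.5*4*0.9855^2 = 1.942 J

1.942 J


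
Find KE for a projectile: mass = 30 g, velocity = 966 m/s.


E = 0.5*m*v^2 = 0.5*0.03*966^2 = 13997 J

13997 J


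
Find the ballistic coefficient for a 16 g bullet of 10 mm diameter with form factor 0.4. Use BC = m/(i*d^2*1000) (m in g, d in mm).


BC = m/(i*d^2*1000) = 16/(0.4 * 10^2 * 1000) = 0.0004

0.0004


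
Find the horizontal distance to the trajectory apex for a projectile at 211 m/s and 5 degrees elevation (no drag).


R = v0^2*sin(2*theta)/g = 211^2*sin(2*5°)/9.81 = 788.072 m
apex_dist = R/2 = 788.072/2 = 394 m

394 m


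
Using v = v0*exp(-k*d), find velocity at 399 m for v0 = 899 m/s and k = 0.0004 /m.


v = v0*exp(-k*d) = 899*exp(-0.0004*399) = 766.4 m/s

766.4 m/s


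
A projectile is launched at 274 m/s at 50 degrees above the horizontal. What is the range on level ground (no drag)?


R = v0^2 * sin(2*theta) / g = 274^2 * sin(2*50°) / 9.81 = 7537 m

7537 m


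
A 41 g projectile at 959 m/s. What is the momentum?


p = m*v = 0.041*959 = 39.32 kg·m/s

39.32 kg·m/s


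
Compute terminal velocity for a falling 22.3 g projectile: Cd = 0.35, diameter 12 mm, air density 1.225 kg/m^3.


A = pi*(d/2)^2 = pi*(12/2000)^2 = 1.13097e-04 m^2
vt = sqrt(2mg/(Cd*rho*A)) = sqrt(2*0.0223*9.81/(0.35 * 1.225 * 1.13097e-04)) = 94.99 m/s

94.99 m/s


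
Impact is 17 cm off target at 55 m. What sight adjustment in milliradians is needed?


1 mrad subtends 1 cm per 10 m of range, so adj = error_cm / (dist_m / 10) = 17 / (55/10) = 3.091 mrad

3.091 mrad


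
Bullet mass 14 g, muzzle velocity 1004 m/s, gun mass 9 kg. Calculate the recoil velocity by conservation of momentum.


v_recoil = m_p * v_p / m_gun = 0.014 * 1004 / 9 = 1.562 m/s

1.562 m/s


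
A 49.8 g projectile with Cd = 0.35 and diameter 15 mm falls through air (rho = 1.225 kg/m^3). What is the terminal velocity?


A = pi*(d/2)^2 = pi*(15/2000)^2 = 1.76715e-04 m^2
vt = sqrt(2mg/(Cd*rho*A)) = sqrt(2*0.0498*9.81/(0.35 * 1.225 * 1.76715e-04)) = 113.6 m/s

113.6 m/s


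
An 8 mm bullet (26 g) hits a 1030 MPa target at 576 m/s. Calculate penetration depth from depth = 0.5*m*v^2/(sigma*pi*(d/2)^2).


A = pi*(d/2)^2 = pi*(8/2)^2 = 50.2655 mm^2
E = 0.5*m*v^2 = 0.5*0.026*576^2 = 4313.09 J
depth = E/(sigma*A) = 4313.09 J / (1030 MPa * 50.2655 mm^2) = 4313.09/(1030 * 50.2655) m = 0.083307 m ≈ 83.31 mm

83.31 mm


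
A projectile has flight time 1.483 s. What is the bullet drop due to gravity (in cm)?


drop = 0.5*g*t^2 = 0.5*9.81*1.483^2 = 10.7875 m ≈ 1079 cm

1079 cm


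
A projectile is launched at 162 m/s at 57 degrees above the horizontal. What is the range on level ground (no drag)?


R = v0^2 * sin(2*theta) / g = 162^2 * sin(2*57°) / 9.81 = 2444 m

2444 m


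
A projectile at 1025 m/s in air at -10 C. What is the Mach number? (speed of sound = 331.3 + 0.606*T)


a = 331.3 + 0.606*(-10) = 325.24 m/s
M = v/a = 1025/325.24 = 3.152

3.152


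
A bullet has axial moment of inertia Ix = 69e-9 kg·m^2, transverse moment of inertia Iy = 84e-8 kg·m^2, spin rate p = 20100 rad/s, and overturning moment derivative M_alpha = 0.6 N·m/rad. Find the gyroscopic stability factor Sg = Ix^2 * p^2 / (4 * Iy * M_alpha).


Sg = Ix^2 * p^2 / (4 * Iy * M_alpha) = (69e-9)^2 * 20100^2 / (4 * 84e-8 * 0.6) = 0.9541

0.9541


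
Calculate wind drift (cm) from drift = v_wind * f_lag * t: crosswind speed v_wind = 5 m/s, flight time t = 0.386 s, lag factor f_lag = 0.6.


drift = v_wind * lag * t = 5 * 0.6 * 0.386 = 1.158 m ≈ 115.8 cm

115.8 cm


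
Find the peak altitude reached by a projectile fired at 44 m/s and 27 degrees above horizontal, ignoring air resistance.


H = (v0*sin(theta))^2 / (2g) = (44*sin(27°))^2 / (2*9.81) = 20.34 m

20.34 m


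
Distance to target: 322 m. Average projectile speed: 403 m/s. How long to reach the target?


t = d/v = 322/403 = 0.799 s

0.799 s


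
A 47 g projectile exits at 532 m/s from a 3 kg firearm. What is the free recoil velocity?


v_recoil = m_p * v_p / m_gun = 0.047 * 532 / 3 = 8.335 m/s

8.335 m/s


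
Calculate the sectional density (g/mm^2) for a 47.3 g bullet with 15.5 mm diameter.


SD = m/d^2 = 47.3/15.5^2 = 0.1969 g/mm^2

0.1969 g/mm^2


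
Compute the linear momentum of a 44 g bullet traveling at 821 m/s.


p = m*v = 0.044*821 = 36.12 kg·m/s

36.12 kg·m/s


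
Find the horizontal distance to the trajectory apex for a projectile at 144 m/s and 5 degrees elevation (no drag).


R = v0^2*sin(2*theta)/g = 144^2*sin(2*5°)/9.81 = 367.051 m
apex_dist = R/2 = 367.051/2 = 183.5 m

183.5 m


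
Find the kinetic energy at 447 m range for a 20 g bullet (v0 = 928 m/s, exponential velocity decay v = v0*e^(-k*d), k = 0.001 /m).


v = v0*exp(-k*d) = 928*exp(-0.001*447) = 593.497 m/s
E = 0.5*m*v^2 = 0.5*0.02*593.497^2 = 3522 J

3522 J


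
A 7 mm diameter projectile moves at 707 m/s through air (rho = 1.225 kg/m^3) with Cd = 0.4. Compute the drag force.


A = pi*(d/2)^2 = pi*(7/2000)^2 = 3.84845e-05 m^2
Fd = 0.5*Cd*rho*A*v^2 = 0.5*0.4*1.225*3.84845e-05*707^2 = 4.713 N

4.713 N


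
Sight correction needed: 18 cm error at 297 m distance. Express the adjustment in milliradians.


1 mrad subtends 1 cm per 10 m of range, so adj = error_cm / (dist_m / 10) = 18 / (297/10) = 0.6061 mrad

0.6061 mrad


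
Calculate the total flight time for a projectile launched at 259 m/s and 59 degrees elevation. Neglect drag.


T = 2*v0*sin(theta)/g = 2*259*sin(59°)/9.81 = 45.26 s

45.26 s


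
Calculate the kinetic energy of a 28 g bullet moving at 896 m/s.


E = 0.5*m*v^2 = 0.5*0.028*896^2 = 11239 J

11239 J


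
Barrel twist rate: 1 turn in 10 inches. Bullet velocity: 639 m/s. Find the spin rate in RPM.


twist_m = 10*0.0254 = 0.254 m
spin = v/twist = 639/0.254 = 2515.748 rev/s
RPM = spin*60 = 2515.748*60 ≈ 150945 RPM

150945 RPM


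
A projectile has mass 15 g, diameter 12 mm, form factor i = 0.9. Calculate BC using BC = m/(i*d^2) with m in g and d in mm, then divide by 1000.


BC = m/(i*d^2*1000) = 15/(0.9 * 12^2 * 1000) = 0.0001157

0.0001157


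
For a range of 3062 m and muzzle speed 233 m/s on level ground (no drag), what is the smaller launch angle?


sin(2*theta) = R*g/v0^2 = 3062*9.81/233^2 = 0.553302, theta = arcsin(0.553302)/2 = 16.8°

16.8 degrees


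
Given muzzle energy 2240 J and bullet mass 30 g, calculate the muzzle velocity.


v = sqrt(2*E/m) = sqrt(2*2240/0.03) = 386.4 m/s

386.4 m/s


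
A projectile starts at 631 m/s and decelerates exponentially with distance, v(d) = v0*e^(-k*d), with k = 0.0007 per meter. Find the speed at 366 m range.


v = v0*exp(-k*d) = 631*exp(-0.0007*366) = 488.4 m/s

488.4 m/s


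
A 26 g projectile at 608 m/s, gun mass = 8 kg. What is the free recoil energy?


v_r = m_p*v_p/m_gun = 0.026*608/8 = 1.976 m/s, E_r = 0.5*m_gun*v_r^2 = 0.5*8*1.976^2 = 15.62 J

15.62 J


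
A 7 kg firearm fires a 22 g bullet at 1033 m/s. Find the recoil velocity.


v_recoil = m_p * v_p / m_gun = 0.022 * 1033 / 7 = 3.247 m/s

3.247 m/s


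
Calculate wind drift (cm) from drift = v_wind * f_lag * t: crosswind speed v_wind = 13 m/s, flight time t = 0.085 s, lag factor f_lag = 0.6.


drift = v_wind * lag * t = 13 * 0.6 * 0.085 = 0.663 m ≈ 66.3 cm

66.3 cm


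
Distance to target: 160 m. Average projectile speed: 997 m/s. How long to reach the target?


t = d/v = 160/997 = 0.1605 s

0.1605 s


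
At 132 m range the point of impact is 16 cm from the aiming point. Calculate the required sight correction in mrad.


1 mrad subtends 1 cm per 10 m of range, so adj = error_cm / (dist_m / 10) = 16 / (132/10) = 1.212 mrad

1.212 mrad


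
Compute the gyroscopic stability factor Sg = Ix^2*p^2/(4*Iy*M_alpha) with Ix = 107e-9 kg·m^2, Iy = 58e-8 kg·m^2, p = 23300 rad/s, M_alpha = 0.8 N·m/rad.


Sg = Ix^2 * p^2 / (4 * Iy * M_alpha) = (107e-9)^2 * 23300^2 / (4 * 58e-8 * 0.8) = 3.349

3.349


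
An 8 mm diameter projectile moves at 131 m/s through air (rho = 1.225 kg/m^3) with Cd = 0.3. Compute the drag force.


A = pi*(d/2)^2 = pi*(8/2000)^2 = 5.02655e-05 m^2
Fd = 0.5*Cd*rho*A*v^2 = 0.5*0.3*1.225*5.02655e-05*131^2 = 0.1585 N

0.1585 N


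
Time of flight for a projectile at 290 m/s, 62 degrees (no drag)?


T = 2*v0*sin(theta)/g = 2*290*sin(62°)/9.81 = 52.2 s

52.2 s


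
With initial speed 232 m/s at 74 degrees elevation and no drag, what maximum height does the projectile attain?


H = (v0*sin(theta))^2 / (2g) = (232*sin(74°))^2 / (2*9.81) = 2535 m

2535 m


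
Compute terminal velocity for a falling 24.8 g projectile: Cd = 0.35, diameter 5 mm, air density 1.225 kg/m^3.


A = pi*(d/2)^2 = pi*(5/2000)^2 = 1.96350e-05 m^2
vt = sqrt(2mg/(Cd*rho*A)) = sqrt(2*0.0248*9.81/(0.35 * 1.225 * 1.96350e-05)) = 240.4 m/s

240.4 m/s


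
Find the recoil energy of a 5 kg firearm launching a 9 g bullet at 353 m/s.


v_r = m_p*v_p/m_gun = 0.009*353/5 = 0.6354 m/s, E_r = 0.5*m_gun*v_r^2 = 0.5*5*0.6354^2 = 1.009 J

1.009 J


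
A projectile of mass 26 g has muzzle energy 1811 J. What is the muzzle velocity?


v = sqrt(2*E/m) = sqrt(2*1811/0.026) = 373.2 m/s

373.2 m/s


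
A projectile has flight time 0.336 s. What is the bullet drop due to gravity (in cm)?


drop = 0.5*g*t^2 = 0.5*9.81*0.336^2 = 0.553755 m ≈ 55.38 cm

55.38 cm


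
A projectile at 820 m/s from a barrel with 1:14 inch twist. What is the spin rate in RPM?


twist_m = 14*0.0254 = 0.3556 m
spin = v/twist = 820/0.3556 = 2305.962 rev/s
RPM = spin*60 = 2305.962*60 ≈ 138358 RPM

138358 RPM


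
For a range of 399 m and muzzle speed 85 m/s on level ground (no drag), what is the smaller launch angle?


sin(2*theta) = R*g/v0^2 = 399*9.81/85^2 = 0.541756, theta = arcsin(0.541756)/2 = 16.4°

16.4 degrees


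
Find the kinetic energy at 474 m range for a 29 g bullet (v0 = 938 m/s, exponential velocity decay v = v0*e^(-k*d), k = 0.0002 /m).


v = v0*exp(-k*d) = 938*exp(-0.0002*474) = 853.162 m/s
E = 0.5*m*v^2 = 0.5*0.029*853.162^2 = 10554 J

10554 J


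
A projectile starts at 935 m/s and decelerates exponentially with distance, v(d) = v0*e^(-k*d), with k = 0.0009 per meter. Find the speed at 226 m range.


v = v0*exp(-k*d) = 935*exp(-0.0009*226) = 762.9 m/s

762.9 m/s


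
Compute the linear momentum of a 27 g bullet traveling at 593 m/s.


p = m*v = 0.027*593 = 16.01 kg·m/s

16.01 kg·m/s


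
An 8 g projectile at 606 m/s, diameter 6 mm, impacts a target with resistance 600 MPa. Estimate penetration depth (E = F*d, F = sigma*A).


A = pi*(d/2)^2 = pi*(6/2)^2 = 28.2743 mm^2
E = 0.5*m*v^2 = 0.5*0.008*606^2 = 1468.94 J
depth = E/(sigma*A) = 1468.94 J / (600 MPa * 28.2743 mm^2) = 1468.94/(600 * 28.2743) m = 0.0865888 m ≈ 86.59 mm

86.59 mm


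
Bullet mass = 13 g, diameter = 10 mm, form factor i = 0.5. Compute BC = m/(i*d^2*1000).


BC = m/(i*d^2*1000) = 13/(0.5 * 10^2 * 1000) = 0.00026

0.00026


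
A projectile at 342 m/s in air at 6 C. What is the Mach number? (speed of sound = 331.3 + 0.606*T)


a = 331.3 + 0.606*(6) = 334.936 m/s
M = v/a = 342/334.936 = 1.021

1.021


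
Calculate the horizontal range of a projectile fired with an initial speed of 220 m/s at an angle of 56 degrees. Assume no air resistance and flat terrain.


R = v0^2 * sin(2*theta) / g = 220^2 * sin(2*56°) / 9.81 = 4574 m

4574 m


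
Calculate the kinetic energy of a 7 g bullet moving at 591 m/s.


E = 0.5*m*v^2 = 0.5*0.007*591^2 = 1222 J

1222 J


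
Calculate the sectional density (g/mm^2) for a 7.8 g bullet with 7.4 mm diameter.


SD = m/d^2 = 7.8/7.4^2 = 0.1424 g/mm^2

0.1424 g/mm^2


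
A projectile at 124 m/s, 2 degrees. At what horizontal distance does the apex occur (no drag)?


R = v0^2*sin(2*theta)/g = 124^2*sin(2*2°)/9.81 = 109.335 m
apex_dist = R/2 = 109.335/2 = 54.67 m

54.67 m


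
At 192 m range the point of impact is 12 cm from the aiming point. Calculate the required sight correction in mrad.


1 mrad subtends 1 cm per 10 m of range, so adj = error_cm / (dist_m / 10) = 12 / (192/10) = 0.625 mrad

0.625 mrad


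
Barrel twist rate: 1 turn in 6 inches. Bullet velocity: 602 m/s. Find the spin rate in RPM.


twist_m = 6*0.0254 = 0.1524 m
spin = v/twist = 602/0.1524 = 3950.131 rev/s
RPM = spin*60 = 3950.131*60 ≈ 237008 RPM

237008 RPM


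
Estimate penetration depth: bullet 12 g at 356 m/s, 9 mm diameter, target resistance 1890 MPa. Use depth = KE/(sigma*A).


A = pi*(d/2)^2 = pi*(9/2)^2 = 63.6173 mm^2
E = 0.5*m*v^2 = 0.5*0.012*356^2 = 760.416 J
depth = E/(sigma*A) = 760.416 J / (1890 MPa * 63.6173 mm^2) = 760.416/(1890 * 63.6173) m = 0.00632433 m ≈ 6.324 mm

6.324 mm


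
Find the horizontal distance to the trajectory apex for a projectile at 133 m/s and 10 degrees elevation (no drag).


R = v0^2*sin(2*theta)/g = 133^2*sin(2*10°)/9.81 = 616.717 m
apex_dist = R/2 = 616.717/2 = 308.4 m

308.4 m


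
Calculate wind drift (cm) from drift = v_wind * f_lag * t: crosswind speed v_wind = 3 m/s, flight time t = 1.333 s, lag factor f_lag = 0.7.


drift = v_wind * lag * t = 3 * 0.7 * 1.333 = 2.7993 m ≈ 279.9 cm

279.9 cm


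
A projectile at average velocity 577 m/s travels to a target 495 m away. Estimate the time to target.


t = d/v = 495/577 = 0.8579 s

0.8579 s


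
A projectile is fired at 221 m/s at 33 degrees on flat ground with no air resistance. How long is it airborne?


T = 2*v0*sin(theta)/g = 2*221*sin(33°)/9.81 = 24.54 s

24.54 s


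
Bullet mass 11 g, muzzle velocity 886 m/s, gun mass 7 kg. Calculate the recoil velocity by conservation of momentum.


v_recoil = m_p * v_p / m_gun = 0.011 * 886 / 7 = 1.392 m/s

1.392 m/s


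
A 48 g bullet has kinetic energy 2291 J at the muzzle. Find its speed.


v = sqrt(2*E/m) = sqrt(2*2291/0.048) = 309 m/s

309 m/s


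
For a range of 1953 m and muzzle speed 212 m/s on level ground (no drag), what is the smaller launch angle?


sin(2*theta) = R*g/v0^2 = 1953*9.81/212^2 = 0.426284, theta = arcsin(0.426284)/2 = 12.62°

12.62 degrees


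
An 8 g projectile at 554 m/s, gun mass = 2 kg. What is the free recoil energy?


v_r = m_p*v_p/m_gun = 0.008*554/2 = 2.216 m/s, E_r = 0.5*m_gun*v_r^2 = 0.5*2*2.216^2 = 4.911 J

4.911 J


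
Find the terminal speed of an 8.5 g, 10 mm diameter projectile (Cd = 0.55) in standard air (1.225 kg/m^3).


A = pi*(d/2)^2 = pi*(10/2000)^2 = 7.85398e-05 m^2
vt = sqrt(2mg/(Cd*rho*A)) = sqrt(2*0.0085*9.81/(0.55 * 1.225 * 7.85398e-05)) = 56.14 m/s

56.14 m/s


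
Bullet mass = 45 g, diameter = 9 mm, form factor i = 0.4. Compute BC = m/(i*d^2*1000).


BC = m/(i*d^2*1000) = 45/(0.4 * 9^2 * 1000) = 0.001389

0.001389


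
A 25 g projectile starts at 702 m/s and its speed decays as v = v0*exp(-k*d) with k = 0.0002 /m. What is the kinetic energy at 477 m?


v = v0*exp(-k*d) = 702*exp(-0.0002*477) = 638.124 m/s
E = 0.5*m*v^2 = 0.5*0.025*638.124^2 = 5090 J

5090 J


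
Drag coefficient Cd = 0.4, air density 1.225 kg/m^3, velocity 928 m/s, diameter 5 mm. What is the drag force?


A = pi*(d/2)^2 = pi*(5/2000)^2 = 1.96350e-05 m^2
Fd = 0.5*Cd*rho*A*v^2 = 0.5*0.4*1.225*1.96350e-05*928^2 = 4.143 N

4.143 N


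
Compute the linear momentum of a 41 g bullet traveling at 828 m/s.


p = m*v = 0.041*828 = 33.95 kg·m/s

33.95 kg·m/s


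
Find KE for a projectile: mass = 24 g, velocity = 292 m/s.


E = 0.5*m*v^2 = 0.5*0.024*292^2 = 1023 J

1023 J


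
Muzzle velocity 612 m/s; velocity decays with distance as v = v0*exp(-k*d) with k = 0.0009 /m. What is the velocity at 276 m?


v = v0*exp(-k*d) = 612*exp(-0.0009*276) = 477.4 m/s

477.4 m/s


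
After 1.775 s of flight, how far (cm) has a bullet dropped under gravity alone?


drop = 0.5*g*t^2 = 0.5*9.81*1.775^2 = 15.4538 m ≈ 1545 cm

1545 cm


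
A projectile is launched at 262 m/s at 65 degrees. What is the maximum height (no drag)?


H = (v0*sin(theta))^2 / (2g) = (262*sin(65°))^2 / (2*9.81) = 2874 m

2874 m


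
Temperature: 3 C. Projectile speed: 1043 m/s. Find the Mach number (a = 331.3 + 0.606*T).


a = 331.3 + 0.606*(3) = 333.118 m/s
M = v/a = 1043/333.118 = 3.131

3.131


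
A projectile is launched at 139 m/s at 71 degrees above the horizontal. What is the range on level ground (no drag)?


R = v0^2 * sin(2*theta) / g = 139^2 * sin(2*71°) / 9.81 = 1213 m

1213 m


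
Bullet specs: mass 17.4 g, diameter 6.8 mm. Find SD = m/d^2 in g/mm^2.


SD = m/d^2 = 17.4/6.8^2 = 0.3763 g/mm^2

0.3763 g/mm^2


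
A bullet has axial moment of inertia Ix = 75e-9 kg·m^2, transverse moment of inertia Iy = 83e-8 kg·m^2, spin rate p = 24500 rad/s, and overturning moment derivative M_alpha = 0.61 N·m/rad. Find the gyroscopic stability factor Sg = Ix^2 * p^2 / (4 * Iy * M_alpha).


Sg = Ix^2 * p^2 / (4 * Iy * M_alpha) = (75e-9)^2 * 24500^2 / (4 * 83e-8 * 0.61) = 1.667

1.667


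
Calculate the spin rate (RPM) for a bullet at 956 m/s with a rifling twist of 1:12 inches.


twist_m = 12*0.0254 = 0.3048 m
spin = v/twist = 956/0.3048 = 3136.483 rev/s
RPM = spin*60 = 3136.483*60 ≈ 188189 RPM

188189 RPM


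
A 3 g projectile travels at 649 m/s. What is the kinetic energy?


E = 0.5*m*v^2 = 0.5*0.003*649^2 = 631.8 J

631.8 J


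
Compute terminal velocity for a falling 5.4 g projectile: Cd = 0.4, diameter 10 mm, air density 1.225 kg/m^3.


A = pi*(d/2)^2 = pi*(10/2000)^2 = 7.85398e-05 m^2
vt = sqrt(2mg/(Cd*rho*A)) = sqrt(2*0.0054*9.81/(0.4 * 1.225 * 7.85398e-05)) = 52.47 m/s

52.47 m/s


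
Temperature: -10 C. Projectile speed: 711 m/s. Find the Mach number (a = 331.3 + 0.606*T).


a = 331.3 + 0.606*(-10) = 325.24 m/s
M = v/a = 711/325.24 = 2.186

2.186


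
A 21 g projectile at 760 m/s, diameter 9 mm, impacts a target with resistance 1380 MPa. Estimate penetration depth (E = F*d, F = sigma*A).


A = pi*(d/2)^2 = pi*(9/2)^2 = 63.6173 mm^2
E = 0.5*m*v^2 = 0.5*0.021*760^2 = 6064.8 J
depth = E/(sigma*A) = 6064.8 J / (1380 MPa * 63.6173 mm^2) = 6064.8/(1380 * 63.6173) m = 0.0690816 m ≈ 69.08 mm

69.08 mm


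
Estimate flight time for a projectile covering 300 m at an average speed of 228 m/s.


t = d/v = 300/228 = 1.316 s

1.316 s


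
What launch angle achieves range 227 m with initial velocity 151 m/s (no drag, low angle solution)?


sin(2*theta) = R*g/v0^2 = 227*9.81/151^2 = 0.0976655, theta = arcsin(0.0976655)/2 = 2.802°

2.802 degrees


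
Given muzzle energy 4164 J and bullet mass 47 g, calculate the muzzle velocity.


v = sqrt(2*E/m) = sqrt(2*4164/0.047) = 420.9 m/s

420.9 m/s


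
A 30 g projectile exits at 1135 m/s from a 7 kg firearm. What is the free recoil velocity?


v_recoil = m_p * v_p / m_gun = 0.03 * 1135 / 7 = 4.864 m/s

4.864 m/s


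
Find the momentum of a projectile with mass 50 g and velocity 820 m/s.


p = m*v = 0.05*820 = 41 kg·m/s

41 kg·m/s


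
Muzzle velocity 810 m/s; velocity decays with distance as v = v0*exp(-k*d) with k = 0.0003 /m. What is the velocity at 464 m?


v = v0*exp(-k*d) = 810*exp(-0.0003*464) = 704.7 m/s

704.7 m/s


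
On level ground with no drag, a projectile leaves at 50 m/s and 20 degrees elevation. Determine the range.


R = v0^2 * sin(2*theta) / g = 50^2 * sin(2*20°) / 9.81 = 163.8 m

163.8 m


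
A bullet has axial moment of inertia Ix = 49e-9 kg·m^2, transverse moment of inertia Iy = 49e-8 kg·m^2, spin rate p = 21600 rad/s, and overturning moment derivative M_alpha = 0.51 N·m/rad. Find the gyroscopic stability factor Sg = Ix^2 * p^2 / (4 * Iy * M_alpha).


Sg = Ix^2 * p^2 / (4 * Iy * M_alpha) = (49e-9)^2 * 21600^2 / (4 * 49e-8 * 0.51) = 1.121

1.121


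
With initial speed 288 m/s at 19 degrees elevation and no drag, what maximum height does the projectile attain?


H = (v0*sin(theta))^2 / (2g) = (288*sin(19°))^2 / (2*9.81) = 448.1 m

448.1 m


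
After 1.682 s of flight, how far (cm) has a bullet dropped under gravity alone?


drop = 0.5*g*t^2 = 0.5*9.81*1.682^2 = 13.8769 m ≈ 1388 cm

1388 cm


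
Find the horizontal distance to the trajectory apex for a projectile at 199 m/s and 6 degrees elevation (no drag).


R = v0^2*sin(2*theta)/g = 199^2*sin(2*6°)/9.81 = 839.298 m
apex_dist = R/2 = 839.298/2 = 419.6 m

419.6 m


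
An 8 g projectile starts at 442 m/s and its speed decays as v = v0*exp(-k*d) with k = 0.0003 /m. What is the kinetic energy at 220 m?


v = v0*exp(-k*d) = 442*exp(-0.0003*220) = 413.77 m/s
E = 0.5*m*v^2 = 0.5*0.008*413.77^2 = 684.8 J

684.8 J


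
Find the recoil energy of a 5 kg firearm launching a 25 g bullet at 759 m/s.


v_r = m_p*v_p/m_gun = 0.025*759/5 = 3.795 m/s, E_r = 0.5*m_gun*v_r^2 = 0.5*5*3.795^2 = 36.01 J

36.01 J


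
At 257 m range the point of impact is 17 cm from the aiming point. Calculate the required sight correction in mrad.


1 mrad subtends 1 cm per 10 m of range, so adj = error_cm / (dist_m / 10) = 17 / (257/10) = 0.6615 mrad

0.6615 mrad


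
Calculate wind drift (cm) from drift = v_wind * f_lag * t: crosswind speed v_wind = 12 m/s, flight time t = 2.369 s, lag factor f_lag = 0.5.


drift = v_wind * lag * t = 12 * 0.5 * 2.369 = 14.214 m ≈ 1421 cm

1421 cm


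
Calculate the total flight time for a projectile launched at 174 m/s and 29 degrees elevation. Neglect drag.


T = 2*v0*sin(theta)/g = 2*174*sin(29°)/9.81 = 17.2 s

17.2 s


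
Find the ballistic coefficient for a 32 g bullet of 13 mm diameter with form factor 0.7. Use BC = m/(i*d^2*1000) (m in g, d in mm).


BC = m/(i*d^2*1000) = 32/(0.7 * 13^2 * 1000) = 0.0002705

0.0002705


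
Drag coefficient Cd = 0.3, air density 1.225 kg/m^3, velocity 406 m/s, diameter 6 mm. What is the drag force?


A = pi*(d/2)^2 = pi*(6/2000)^2 = 2.82743e-05 m^2
Fd = 0.5*Cd*rho*A*v^2 = 0.5*0.3*1.225*2.82743e-05*406^2 = 0.8564 N

0.8564 N


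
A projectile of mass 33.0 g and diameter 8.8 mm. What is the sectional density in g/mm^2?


SD = m/d^2 = 33.0/8.8^2 = 0.4261 g/mm^2

0.4261 g/mm^2


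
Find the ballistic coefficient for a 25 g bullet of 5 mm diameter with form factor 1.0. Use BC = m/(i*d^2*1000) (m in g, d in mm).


BC = m/(i*d^2*1000) = 25/(1.0 * 5^2 * 1000) = 0.001

0.001


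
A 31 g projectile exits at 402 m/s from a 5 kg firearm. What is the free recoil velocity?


v_recoil = m_p * v_p / m_gun = 0.031 * 402 / 5 = 2.492 m/s

2.492 m/s


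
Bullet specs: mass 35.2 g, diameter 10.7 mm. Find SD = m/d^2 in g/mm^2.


SD = m/d^2 = 35.2/10.7^2 = 0.3075 g/mm^2

0.3075 g/mm^2


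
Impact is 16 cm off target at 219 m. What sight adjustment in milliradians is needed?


1 mrad subtends 1 cm per 10 m of range, so adj = error_cm / (dist_m / 10) = 16 / (219/10) = 0.7306 mrad

0.7306 mrad


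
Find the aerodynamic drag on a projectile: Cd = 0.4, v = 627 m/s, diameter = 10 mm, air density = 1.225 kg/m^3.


A = pi*(d/2)^2 = pi*(10/2000)^2 = 7.85398e-05 m^2
Fd = 0.5*Cd*rho*A*v^2 = 0.5*0.4*1.225*7.85398e-05*627^2 = 7.565 N

7.565 N


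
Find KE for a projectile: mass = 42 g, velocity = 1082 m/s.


E = 0.5*m*v^2 = 0.5*0.042*1082^2 = 24585 J

24585 J


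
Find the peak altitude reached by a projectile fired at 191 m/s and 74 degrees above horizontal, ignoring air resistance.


H = (v0*sin(theta))^2 / (2g) = (191*sin(74°))^2 / (2*9.81) = 1718 m

1718 m


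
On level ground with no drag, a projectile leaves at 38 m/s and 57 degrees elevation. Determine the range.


R = v0^2 * sin(2*theta) / g = 38^2 * sin(2*57°) / 9.81 = 134.5 m

134.5 m


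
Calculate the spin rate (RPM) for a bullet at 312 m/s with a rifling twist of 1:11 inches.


twist_m = 11*0.0254 = 0.2794 m
spin = v/twist = 312/0.2794 = 1116.679 rev/s
RPM = spin*60 = 1116.679*60 ≈ 67001 RPM

67001 RPM


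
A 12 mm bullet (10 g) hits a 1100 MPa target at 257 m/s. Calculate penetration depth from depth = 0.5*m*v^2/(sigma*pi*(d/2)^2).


A = pi*(d/2)^2 = pi*(12/2)^2 = 113.097 mm^2
E = 0.5*m*v^2 = 0.5*0.01*257^2 = 330.245 J
depth = E/(sigma*A) = 330.245 J / (1100 MPa * 113.097 mm^2) = 330.245/(1100 * 113.097) m = 0.00265455 m ≈ 2.655 mm

2.655 mm


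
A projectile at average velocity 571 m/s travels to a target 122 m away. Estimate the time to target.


t = d/v = 122/571 = 0.2137 s

0.2137 s


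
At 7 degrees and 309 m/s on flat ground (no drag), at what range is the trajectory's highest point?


R = v0^2*sin(2*theta)/g = 309^2*sin(2*7°)/9.81 = 2354.63 m
apex_dist = R/2 = 2354.63/2 = 1177 m

1177 m


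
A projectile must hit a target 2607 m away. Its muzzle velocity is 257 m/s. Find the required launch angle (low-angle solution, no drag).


sin(2*theta) = R*g/v0^2 = 2607*9.81/257^2 = 0.387208, theta = arcsin(0.387208)/2 = 11.39°

11.39 degrees


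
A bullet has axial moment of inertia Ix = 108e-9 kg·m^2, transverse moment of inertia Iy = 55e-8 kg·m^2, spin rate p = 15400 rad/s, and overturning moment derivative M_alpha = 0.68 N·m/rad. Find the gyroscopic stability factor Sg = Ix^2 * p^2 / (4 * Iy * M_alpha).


Sg = Ix^2 * p^2 / (4 * Iy * M_alpha) = (108e-9)^2 * 15400^2 / (4 * 55e-8 * 0.68) = 1.849

1.849


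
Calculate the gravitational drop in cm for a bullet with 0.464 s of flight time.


drop = 0.5*g*t^2 = 0.5*9.81*0.464^2 = 1.05603 m ≈ 105.6 cm

105.6 cm


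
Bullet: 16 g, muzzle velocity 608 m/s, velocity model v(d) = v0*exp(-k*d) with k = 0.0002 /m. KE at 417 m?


v = v0*exp(-k*d) = 608*exp(-0.0002*417) = 559.35 m/s
E = 0.5*m*v^2 = 0.5*0.016*559.35^2 = 2503 J

2503 J


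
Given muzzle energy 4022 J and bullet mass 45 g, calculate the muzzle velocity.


v = sqrt(2*E/m) = sqrt(2*4022/0.045) = 422.8 m/s

422.8 m/s


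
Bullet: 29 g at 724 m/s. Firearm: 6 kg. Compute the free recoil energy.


v_r = m_p*v_p/m_gun = 0.029*724/6 = 3.49933 m/s, E_r = 0.5*m_gun*v_r^2 = 0.5*6*3.49933^2 = 36.74 J

36.74 J
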